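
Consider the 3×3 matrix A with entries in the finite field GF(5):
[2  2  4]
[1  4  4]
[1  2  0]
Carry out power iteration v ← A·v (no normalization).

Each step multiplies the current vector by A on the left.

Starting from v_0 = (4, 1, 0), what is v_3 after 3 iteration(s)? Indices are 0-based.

v_3 = (1, 3, 2)

v_0 = (4, 1, 0).
v_1 = A·v_0 = (0, 3, 1).
v_2 = A·v_1 = (0, 1, 1).
v_3 = A·v_2 = (1, 3, 2).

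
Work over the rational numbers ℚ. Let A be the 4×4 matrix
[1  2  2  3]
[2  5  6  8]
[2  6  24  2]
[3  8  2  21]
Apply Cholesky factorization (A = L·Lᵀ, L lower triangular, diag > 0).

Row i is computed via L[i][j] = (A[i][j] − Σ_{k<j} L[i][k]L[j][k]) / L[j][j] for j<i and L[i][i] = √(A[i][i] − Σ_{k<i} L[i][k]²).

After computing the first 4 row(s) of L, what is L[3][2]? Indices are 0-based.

Step 1: L[0][0] = √(1) = 1.
  L[1][0] = (2) / L[0][0] = 2.
Step 2: L[1][1] = √(1) = 1.
  L[2][0] = (2) / L[0][0] = 2.
  L[2][1] = (2) / L[1][1] = 2.
Step 3: L[2][2] = √(16) = 4.
  L[3][0] = (3) / L[0][0] = 3.
  L[3][1] = (2) / L[1][1] = 2.
  L[3][2] = (-8) / L[2][2] = -2.
Step 4: L[3][3] = √(4) = 2.

L[3][2] = -2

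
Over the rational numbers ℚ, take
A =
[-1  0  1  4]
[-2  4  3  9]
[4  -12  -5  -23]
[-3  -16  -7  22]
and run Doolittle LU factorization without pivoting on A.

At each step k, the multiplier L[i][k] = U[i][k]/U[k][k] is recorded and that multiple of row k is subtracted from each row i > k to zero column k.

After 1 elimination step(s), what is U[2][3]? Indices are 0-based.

k=0: U[0][0]=-1
  eliminate (1,0): mult=2, new row 1: (0, 4, 1, 1); set L[1][0]=2
  eliminate (2,0): mult=-4, new row 2: (0, -12, -1, -7); set L[2][0]=-4
  eliminate (3,0): mult=3, new row 3: (0, -16, -10, 10); set L[3][0]=3

U[2][3] = -7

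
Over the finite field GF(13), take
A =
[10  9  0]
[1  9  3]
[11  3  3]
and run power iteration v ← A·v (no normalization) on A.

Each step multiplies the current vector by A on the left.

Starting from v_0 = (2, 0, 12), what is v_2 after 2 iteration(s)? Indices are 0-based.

v_0 = (2, 0, 12).
v_1 = A·v_0 = (7, 12, 6).
v_2 = A·v_1 = (9, 3, 1).

v_2 = (9, 3, 1)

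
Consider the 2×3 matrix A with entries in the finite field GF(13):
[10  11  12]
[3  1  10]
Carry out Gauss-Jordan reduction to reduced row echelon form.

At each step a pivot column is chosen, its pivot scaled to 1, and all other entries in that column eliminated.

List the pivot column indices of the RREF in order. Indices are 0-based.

step 1: normalize row 0 (÷10) = (1, 5, 9)
  row 1: subtract 3×row0 = (0, 12, 9)
step 2: normalize row 1 (÷12) = (0, 1, 4)
  row 0: subtract 5×row1 = (1, 0, 2)

pivot columns: 0, 1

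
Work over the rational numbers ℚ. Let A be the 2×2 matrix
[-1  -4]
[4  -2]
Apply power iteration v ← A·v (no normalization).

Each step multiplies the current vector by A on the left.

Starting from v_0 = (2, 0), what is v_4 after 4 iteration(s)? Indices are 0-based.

v_4 = (162, 648)

v_0 = (2, 0).
v_1 = A·v_0 = (-2, 8).
v_2 = A·v_1 = (-30, -24).
v_3 = A·v_2 = (126, -72).
v_4 = A·v_3 = (162, 648).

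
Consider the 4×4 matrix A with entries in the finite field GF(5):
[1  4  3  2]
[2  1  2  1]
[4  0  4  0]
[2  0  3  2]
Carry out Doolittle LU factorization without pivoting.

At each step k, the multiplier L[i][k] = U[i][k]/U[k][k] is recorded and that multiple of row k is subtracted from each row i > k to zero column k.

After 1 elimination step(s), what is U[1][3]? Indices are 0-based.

U[1][3] = 2

k=0: U[0][0]=1
  eliminate (1,0): mult=2, new row 1: (0, 3, 1, 2); set L[1][0]=2
  eliminate (2,0): mult=4, new row 2: (0, 4, 2, 2); set L[2][0]=4
  eliminate (3,0): mult=2, new row 3: (0, 2, 2, 3); set L[3][0]=2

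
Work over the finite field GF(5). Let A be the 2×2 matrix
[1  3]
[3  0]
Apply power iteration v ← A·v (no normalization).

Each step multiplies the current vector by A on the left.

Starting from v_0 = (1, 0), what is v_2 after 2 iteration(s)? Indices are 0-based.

v_2 = (0, 3)

v_0 = (1, 0).
v_1 = A·v_0 = (1, 3).
v_2 = A·v_1 = (0, 3).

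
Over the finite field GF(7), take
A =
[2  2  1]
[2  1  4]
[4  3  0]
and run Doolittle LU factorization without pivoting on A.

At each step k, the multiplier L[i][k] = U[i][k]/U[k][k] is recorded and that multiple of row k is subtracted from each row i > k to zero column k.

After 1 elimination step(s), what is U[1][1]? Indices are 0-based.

U[1][1] = 6

Step 1: pivot at (0,0) is 2.
  row1 ← row1 − (1)·row0  ⇒  L[1][0]=1, U row1=(0, 6, 3)
  row2 ← row2 − (2)·row0  ⇒  L[2][0]=2, U row2=(0, 6, 5)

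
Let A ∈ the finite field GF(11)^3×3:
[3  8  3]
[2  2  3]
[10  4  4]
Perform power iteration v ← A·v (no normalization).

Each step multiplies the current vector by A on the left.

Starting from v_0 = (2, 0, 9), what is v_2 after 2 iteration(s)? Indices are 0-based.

v_0 = (2, 0, 9).
v_1 = A·v_0 = (0, 9, 1).
v_2 = A·v_1 = (9, 10, 7).

v_2 = (9, 10, 7)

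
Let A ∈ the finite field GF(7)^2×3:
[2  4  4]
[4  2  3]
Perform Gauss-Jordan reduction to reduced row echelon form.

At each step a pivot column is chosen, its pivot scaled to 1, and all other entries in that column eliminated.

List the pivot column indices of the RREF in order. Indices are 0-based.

pivot columns: 0, 1

pivot(0,0)=2: scale R0 → (1, 2, 2)
  clear (1,0): R1 −= (4)R0 → (0, 1, 2)
pivot(1,1)=1: scale R1 → (0, 1, 2)
  clear (0,1): R0 −= (2)R1 → (1, 0, 5)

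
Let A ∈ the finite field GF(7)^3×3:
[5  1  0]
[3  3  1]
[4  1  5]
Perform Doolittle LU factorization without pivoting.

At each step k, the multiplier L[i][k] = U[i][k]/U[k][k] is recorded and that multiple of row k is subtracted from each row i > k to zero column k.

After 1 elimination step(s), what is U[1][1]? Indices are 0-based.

Step 1: pivot at (0,0) is 5.
  row1 ← row1 − (2)·row0  ⇒  L[1][0]=2, U row1=(0, 1, 1)
  row2 ← row2 − (5)·row0  ⇒  L[2][0]=5, U row2=(0, 3, 5)

U[1][1] = 1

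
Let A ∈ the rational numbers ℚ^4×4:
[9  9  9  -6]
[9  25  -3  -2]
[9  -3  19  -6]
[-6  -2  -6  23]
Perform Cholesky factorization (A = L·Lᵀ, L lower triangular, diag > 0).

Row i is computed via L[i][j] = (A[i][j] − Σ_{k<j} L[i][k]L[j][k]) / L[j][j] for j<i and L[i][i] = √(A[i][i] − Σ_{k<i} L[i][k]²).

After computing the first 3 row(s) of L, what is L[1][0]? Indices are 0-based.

L[1][0] = 3

Step 1: L[0][0] = √(9) = 3.
  L[1][0] = (9) / L[0][0] = 3.
Step 2: L[1][1] = √(16) = 4.
  L[2][0] = (9) / L[0][0] = 3.
  L[2][1] = (-12) / L[1][1] = -3.
Step 3: L[2][2] = √(1) = 1.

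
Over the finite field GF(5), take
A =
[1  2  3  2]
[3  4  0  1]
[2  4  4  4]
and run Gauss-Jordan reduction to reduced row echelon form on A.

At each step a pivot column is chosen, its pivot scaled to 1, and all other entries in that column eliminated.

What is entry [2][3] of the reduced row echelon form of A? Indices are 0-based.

M[2][3] = 0

[1] R0 /= 1  ⇒  (1, 2, 3, 2)
     R1 -= 3·R0  ⇒  (0, 3, 1, 0)
     R2 -= 2·R0  ⇒  (0, 0, 3, 0)
[2] R1 /= 3  ⇒  (0, 1, 2, 0)
     R0 -= 2·R1  ⇒  (1, 0, 4, 2)
[3] R2 /= 3  ⇒  (0, 0, 1, 0)
     R0 -= 4·R2  ⇒  (1, 0, 0, 2)
     R1 -= 2·R2  ⇒  (0, 1, 0, 0)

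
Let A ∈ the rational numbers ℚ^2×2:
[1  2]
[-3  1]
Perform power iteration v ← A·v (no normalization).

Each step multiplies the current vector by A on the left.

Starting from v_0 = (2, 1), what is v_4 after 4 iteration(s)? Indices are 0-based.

v_4 = (-38, 121)

v_0 = (2, 1).
v_1 = A·v_0 = (4, -5).
v_2 = A·v_1 = (-6, -17).
v_3 = A·v_2 = (-40, 1).
v_4 = A·v_3 = (-38, 121).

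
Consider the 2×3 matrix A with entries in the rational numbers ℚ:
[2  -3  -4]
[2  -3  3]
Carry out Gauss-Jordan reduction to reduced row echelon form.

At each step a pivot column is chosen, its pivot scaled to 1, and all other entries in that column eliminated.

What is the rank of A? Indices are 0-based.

rank = 2

[1] R0 /= 2  ⇒  (1, -3/2, -2)
     R1 -= 2·R0  ⇒  (0, 0, 7)
column 1 empty below row 1
[2] R1 /= 7  ⇒  (0, 0, 1)
     R0 -= -2·R1  ⇒  (1, -3/2, 0)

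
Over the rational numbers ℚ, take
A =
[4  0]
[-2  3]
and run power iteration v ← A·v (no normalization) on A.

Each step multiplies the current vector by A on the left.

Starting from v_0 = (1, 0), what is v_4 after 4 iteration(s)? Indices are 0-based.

v_4 = (256, -350)

v_0 = (1, 0).
v_1 = A·v_0 = (4, -2).
v_2 = A·v_1 = (16, -14).
v_3 = A·v_2 = (64, -74).
v_4 = A·v_3 = (256, -350).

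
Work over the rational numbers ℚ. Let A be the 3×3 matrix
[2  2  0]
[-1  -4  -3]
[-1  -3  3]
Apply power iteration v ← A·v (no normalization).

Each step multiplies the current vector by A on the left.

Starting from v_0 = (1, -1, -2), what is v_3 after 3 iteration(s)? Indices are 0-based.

v_0 = (1, -1, -2).
v_1 = A·v_0 = (0, 9, -4).
v_2 = A·v_1 = (18, -24, -39).
v_3 = A·v_2 = (-12, 195, -63).

v_3 = (-12, 195, -63)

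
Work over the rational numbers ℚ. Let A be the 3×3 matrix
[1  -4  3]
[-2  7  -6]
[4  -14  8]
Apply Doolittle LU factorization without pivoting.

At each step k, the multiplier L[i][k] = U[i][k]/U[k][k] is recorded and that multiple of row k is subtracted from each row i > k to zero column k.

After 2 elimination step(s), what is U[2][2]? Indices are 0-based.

U[2][2] = -4

[col 0] pivot 1
  R1 -= -2*R0 → (0, -1, 0)  (L[1][0] := -2)
  R2 -= 4*R0 → (0, 2, -4)  (L[2][0] := 4)
[col 1] pivot -1
  R2 -= -2*R1 → (0, 0, -4)  (L[2][1] := -2)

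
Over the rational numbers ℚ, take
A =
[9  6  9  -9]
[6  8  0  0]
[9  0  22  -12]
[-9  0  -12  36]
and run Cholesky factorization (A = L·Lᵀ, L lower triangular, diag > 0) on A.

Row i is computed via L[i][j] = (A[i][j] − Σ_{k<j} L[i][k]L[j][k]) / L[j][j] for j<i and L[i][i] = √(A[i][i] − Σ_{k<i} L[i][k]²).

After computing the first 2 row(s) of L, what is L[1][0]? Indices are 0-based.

Step 1: L[0][0] = √(9) = 3.
  L[1][0] = (6) / L[0][0] = 2.
Step 2: L[1][1] = √(4) = 2.

L[1][0] = 2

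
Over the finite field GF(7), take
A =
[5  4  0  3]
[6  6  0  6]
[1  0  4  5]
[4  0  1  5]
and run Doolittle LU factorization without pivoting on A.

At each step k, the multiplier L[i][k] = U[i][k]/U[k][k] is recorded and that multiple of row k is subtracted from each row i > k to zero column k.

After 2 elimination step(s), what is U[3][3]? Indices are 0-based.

U[3][3] = 2

k=0: U[0][0]=5
  eliminate (1,0): mult=4, new row 1: (0, 4, 0, 1); set L[1][0]=4
  eliminate (2,0): mult=3, new row 2: (0, 2, 4, 3); set L[2][0]=3
  eliminate (3,0): mult=5, new row 3: (0, 1, 1, 4); set L[3][0]=5
k=1: U[1][1]=4
  eliminate (2,1): mult=4, new row 2: (0, 0, 4, 6); set L[2][1]=4
  eliminate (3,1): mult=2, new row 3: (0, 0, 1, 2); set L[3][1]=2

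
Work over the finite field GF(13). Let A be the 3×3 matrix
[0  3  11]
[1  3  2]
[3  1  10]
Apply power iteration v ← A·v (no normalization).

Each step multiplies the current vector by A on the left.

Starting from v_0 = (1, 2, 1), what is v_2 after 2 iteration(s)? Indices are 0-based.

v_0 = (1, 2, 1).
v_1 = A·v_0 = (4, 9, 2).
v_2 = A·v_1 = (10, 9, 2).

v_2 = (10, 9, 2)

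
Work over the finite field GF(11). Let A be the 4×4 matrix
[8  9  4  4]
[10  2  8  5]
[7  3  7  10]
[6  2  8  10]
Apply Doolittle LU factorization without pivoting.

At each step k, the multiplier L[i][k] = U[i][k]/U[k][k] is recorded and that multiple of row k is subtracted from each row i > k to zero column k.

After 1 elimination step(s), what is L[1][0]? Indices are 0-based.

L[1][0] = 4

[col 0] pivot 8
  R1 -= 4*R0 → (0, 10, 3, 0)  (L[1][0] := 4)
  R2 -= 5*R0 → (0, 2, 9, 1)  (L[2][0] := 5)
  R3 -= 9*R0 → (0, 9, 5, 7)  (L[3][0] := 9)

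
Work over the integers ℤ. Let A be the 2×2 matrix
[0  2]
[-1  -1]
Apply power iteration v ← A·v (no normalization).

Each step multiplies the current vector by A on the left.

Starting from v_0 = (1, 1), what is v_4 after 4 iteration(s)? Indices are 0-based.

v_0 = (1, 1).
v_1 = A·v_0 = (2, -2).
v_2 = A·v_1 = (-4, 0).
v_3 = A·v_2 = (0, 4).
v_4 = A·v_3 = (8, -4).

v_4 = (8, -4)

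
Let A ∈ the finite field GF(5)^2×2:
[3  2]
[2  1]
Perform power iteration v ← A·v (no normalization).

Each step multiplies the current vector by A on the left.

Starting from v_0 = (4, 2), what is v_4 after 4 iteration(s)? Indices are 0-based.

v_0 = (4, 2).
v_1 = A·v_0 = (1, 0).
v_2 = A·v_1 = (3, 2).
v_3 = A·v_2 = (3, 3).
v_4 = A·v_3 = (0, 4).

v_4 = (0, 4)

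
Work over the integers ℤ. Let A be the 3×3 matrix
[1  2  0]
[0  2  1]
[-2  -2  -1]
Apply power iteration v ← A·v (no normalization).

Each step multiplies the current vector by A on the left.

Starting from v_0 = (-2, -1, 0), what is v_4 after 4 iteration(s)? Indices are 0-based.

v_0 = (-2, -1, 0).
v_1 = A·v_0 = (-4, -2, 6).
v_2 = A·v_1 = (-8, 2, 6).
v_3 = A·v_2 = (-4, 10, 6).
v_4 = A·v_3 = (16, 26, -18).

v_4 = (16, 26, -18)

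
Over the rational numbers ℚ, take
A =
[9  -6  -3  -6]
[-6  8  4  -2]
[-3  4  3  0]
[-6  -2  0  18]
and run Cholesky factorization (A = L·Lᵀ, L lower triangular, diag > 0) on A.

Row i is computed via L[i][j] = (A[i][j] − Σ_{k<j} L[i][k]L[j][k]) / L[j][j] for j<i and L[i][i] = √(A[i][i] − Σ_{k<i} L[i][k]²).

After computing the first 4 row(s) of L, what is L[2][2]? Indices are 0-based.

Step 1: L[0][0] = √(9) = 3.
  L[1][0] = (-6) / L[0][0] = -2.
Step 2: L[1][1] = √(4) = 2.
  L[2][0] = (-3) / L[0][0] = -1.
  L[2][1] = (2) / L[1][1] = 1.
Step 3: L[2][2] = √(1) = 1.
  L[3][0] = (-6) / L[0][0] = -2.
  L[3][1] = (-6) / L[1][1] = -3.
  L[3][2] = (1) / L[2][2] = 1.
Step 4: L[3][3] = √(4) = 2.

L[2][2] = 1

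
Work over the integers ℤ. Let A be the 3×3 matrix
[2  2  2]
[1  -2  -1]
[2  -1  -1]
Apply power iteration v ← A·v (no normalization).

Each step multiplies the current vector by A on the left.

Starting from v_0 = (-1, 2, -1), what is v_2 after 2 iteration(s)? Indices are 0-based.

v_0 = (-1, 2, -1).
v_1 = A·v_0 = (0, -4, -3).
v_2 = A·v_1 = (-14, 11, 7).

v_2 = (-14, 11, 7)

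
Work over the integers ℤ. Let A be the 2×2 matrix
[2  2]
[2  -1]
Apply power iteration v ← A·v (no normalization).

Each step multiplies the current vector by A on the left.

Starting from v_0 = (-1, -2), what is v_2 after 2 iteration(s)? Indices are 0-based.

v_0 = (-1, -2).
v_1 = A·v_0 = (-6, 0).
v_2 = A·v_1 = (-12, -12).

v_2 = (-12, -12)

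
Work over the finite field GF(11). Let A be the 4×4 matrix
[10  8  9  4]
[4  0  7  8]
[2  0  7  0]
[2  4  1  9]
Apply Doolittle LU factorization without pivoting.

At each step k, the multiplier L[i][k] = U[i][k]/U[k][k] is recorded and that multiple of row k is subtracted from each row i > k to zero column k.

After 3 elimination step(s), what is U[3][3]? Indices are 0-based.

k=0: U[0][0]=10
  eliminate (1,0): mult=7, new row 1: (0, 10, 10, 2); set L[1][0]=7
  eliminate (2,0): mult=9, new row 2: (0, 5, 3, 8); set L[2][0]=9
  eliminate (3,0): mult=9, new row 3: (0, 9, 8, 6); set L[3][0]=9
k=1: U[1][1]=10
  eliminate (2,1): mult=6, new row 2: (0, 0, 9, 7); set L[2][1]=6
  eliminate (3,1): mult=2, new row 3: (0, 0, 10, 2); set L[3][1]=2
k=2: U[2][2]=9
  eliminate (3,2): mult=6, new row 3: (0, 0, 0, 4); set L[3][2]=6

U[3][3] = 4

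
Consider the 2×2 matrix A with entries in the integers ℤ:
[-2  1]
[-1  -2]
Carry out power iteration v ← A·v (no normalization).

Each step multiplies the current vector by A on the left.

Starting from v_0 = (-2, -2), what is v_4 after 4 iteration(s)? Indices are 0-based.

v_0 = (-2, -2).
v_1 = A·v_0 = (2, 6).
v_2 = A·v_1 = (2, -14).
v_3 = A·v_2 = (-18, 26).
v_4 = A·v_3 = (62, -34).

v_4 = (62, -34)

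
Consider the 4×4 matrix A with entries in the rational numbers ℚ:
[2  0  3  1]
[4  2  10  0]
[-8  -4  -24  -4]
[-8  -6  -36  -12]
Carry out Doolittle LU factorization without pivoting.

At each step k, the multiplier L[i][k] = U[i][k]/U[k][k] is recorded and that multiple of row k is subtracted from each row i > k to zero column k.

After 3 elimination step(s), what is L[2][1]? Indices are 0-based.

k=0: U[0][0]=2
  eliminate (1,0): mult=2, new row 1: (0, 2, 4, -2); set L[1][0]=2
  eliminate (2,0): mult=-4, new row 2: (0, -4, -12, 0); set L[2][0]=-4
  eliminate (3,0): mult=-4, new row 3: (0, -6, -24, -8); set L[3][0]=-4
k=1: U[1][1]=2
  eliminate (2,1): mult=-2, new row 2: (0, 0, -4, -4); set L[2][1]=-2
  eliminate (3,1): mult=-3, new row 3: (0, 0, -12, -14); set L[3][1]=-3
k=2: U[2][2]=-4
  eliminate (3,2): mult=3, new row 3: (0, 0, 0, -2); set L[3][2]=3

L[2][1] = -2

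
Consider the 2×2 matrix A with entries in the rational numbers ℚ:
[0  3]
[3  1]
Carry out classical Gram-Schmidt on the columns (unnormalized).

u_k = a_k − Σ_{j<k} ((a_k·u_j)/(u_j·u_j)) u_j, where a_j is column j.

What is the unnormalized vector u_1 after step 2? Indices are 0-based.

Step 1: u_0 = a_0 = (0, 3).
Step 2: u_1 = a_1 − (1/3)·u_0 = (3, 0).

u_1 = (3, 0)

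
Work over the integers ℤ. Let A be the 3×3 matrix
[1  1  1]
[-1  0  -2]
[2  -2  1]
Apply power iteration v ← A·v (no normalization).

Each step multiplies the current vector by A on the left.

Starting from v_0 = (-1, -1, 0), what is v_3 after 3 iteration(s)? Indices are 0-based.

v_3 = (-5, 13, -12)

v_0 = (-1, -1, 0).
v_1 = A·v_0 = (-2, 1, 0).
v_2 = A·v_1 = (-1, 2, -6).
v_3 = A·v_2 = (-5, 13, -12).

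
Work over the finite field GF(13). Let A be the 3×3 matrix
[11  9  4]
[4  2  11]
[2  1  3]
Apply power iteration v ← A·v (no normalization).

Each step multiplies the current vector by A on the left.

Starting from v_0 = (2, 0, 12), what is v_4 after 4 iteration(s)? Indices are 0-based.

v_0 = (2, 0, 12).
v_1 = A·v_0 = (5, 10, 1).
v_2 = A·v_1 = (6, 12, 10).
v_3 = A·v_2 = (6, 2, 2).
v_4 = A·v_3 = (1, 11, 7).

v_4 = (1, 11, 7)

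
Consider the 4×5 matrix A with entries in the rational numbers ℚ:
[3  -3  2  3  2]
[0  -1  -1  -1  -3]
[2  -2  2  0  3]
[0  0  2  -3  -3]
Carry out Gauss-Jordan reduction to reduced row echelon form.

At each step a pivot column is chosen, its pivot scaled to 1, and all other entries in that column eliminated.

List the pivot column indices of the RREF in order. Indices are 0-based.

pivot(0,0)=3: scale R0 → (1, -1, 2/3, 1, 2/3)
  clear (2,0): R2 −= (2)R0 → (0, 0, 2/3, -2, 5/3)
pivot(1,1)=-1: scale R1 → (0, 1, 1, 1, 3)
  clear (0,1): R0 −= (-1)R1 → (1, 0, 5/3, 2, 11/3)
pivot(2,2)=2/3: scale R2 → (0, 0, 1, -3, 5/2)
  clear (0,2): R0 −= (5/3)R2 → (1, 0, 0, 7, -1/2)
  clear (1,2): R1 −= (1)R2 → (0, 1, 0, 4, 1/2)
  clear (3,2): R3 −= (2)R2 → (0, 0, 0, 3, -8)
pivot(3,3)=3: scale R3 → (0, 0, 0, 1, -8/3)
  clear (0,3): R0 −= (7)R3 → (1, 0, 0, 0, 109/6)
  clear (1,3): R1 −= (4)R3 → (0, 1, 0, 0, 67/6)
  clear (2,3): R2 −= (-3)R3 → (0, 0, 1, 0, -11/2)

pivot columns: 0, 1, 2, 3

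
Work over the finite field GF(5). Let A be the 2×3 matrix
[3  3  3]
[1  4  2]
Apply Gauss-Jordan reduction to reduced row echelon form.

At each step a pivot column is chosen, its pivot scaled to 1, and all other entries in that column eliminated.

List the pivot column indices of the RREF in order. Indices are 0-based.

pivot(0,0)=3: scale R0 → (1, 1, 1)
  clear (1,0): R1 −= (1)R0 → (0, 3, 1)
pivot(1,1)=3: scale R1 → (0, 1, 2)
  clear (0,1): R0 −= (1)R1 → (1, 0, 4)

pivot columns: 0, 1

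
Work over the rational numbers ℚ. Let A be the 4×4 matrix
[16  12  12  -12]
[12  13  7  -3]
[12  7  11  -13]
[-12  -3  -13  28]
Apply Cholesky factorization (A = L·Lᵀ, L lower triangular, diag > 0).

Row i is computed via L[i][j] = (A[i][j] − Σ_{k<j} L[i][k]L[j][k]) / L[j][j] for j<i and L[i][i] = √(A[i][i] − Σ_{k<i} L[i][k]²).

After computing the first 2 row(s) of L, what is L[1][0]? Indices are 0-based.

L[1][0] = 3

Step 1: L[0][0] = √(16) = 4.
  L[1][0] = (12) / L[0][0] = 3.
Step 2: L[1][1] = √(4) = 2.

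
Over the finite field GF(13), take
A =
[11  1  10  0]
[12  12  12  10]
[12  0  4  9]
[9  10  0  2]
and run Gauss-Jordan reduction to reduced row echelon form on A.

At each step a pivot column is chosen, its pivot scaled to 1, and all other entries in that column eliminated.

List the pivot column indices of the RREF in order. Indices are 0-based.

pivot columns: 0, 1, 2, 3

step 1: normalize row 0 (÷11) = (1, 6, 8, 0)
  row 1: subtract 12×row0 = (0, 5, 7, 10)
  row 2: subtract 12×row0 = (0, 6, 12, 9)
  row 3: subtract 9×row0 = (0, 8, 6, 2)
step 2: normalize row 1 (÷5) = (0, 1, 4, 2)
  row 0: subtract 6×row1 = (1, 0, 10, 1)
  row 2: subtract 6×row1 = (0, 0, 1, 10)
  row 3: subtract 8×row1 = (0, 0, 0, 12)
step 3: normalize row 2 (÷1) = (0, 0, 1, 10)
  row 0: subtract 10×row2 = (1, 0, 0, 5)
  row 1: subtract 4×row2 = (0, 1, 0, 1)
step 4: normalize row 3 (÷12) = (0, 0, 0, 1)
  row 0: subtract 5×row3 = (1, 0, 0, 0)
  row 1: subtract 1×row3 = (0, 1, 0, 0)
  row 2: subtract 10×row3 = (0, 0, 1, 0)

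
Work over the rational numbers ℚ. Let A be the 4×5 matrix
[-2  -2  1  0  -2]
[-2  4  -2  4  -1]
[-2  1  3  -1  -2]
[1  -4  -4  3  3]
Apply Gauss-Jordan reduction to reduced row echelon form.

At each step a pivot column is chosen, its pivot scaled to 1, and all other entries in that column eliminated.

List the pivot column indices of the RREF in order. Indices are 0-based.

[1] R0 /= -2  ⇒  (1, 1, -1/2, 0, 1)
     R1 -= -2·R0  ⇒  (0, 6, -3, 4, 1)
     R2 -= -2·R0  ⇒  (0, 3, 2, -1, 0)
     R3 -= 1·R0  ⇒  (0, -5, -7/2, 3, 2)
[2] R1 /= 6  ⇒  (0, 1, -1/2, 2/3, 1/6)
     R0 -= 1·R1  ⇒  (1, 0, 0, -2/3, 5/6)
     R2 -= 3·R1  ⇒  (0, 0, 7/2, -3, -1/2)
     R3 -= -5·R1  ⇒  (0, 0, -6, 19/3, 17/6)
[3] R2 /= 7/2  ⇒  (0, 0, 1, -6/7, -1/7)
     R1 -= -1/2·R2  ⇒  (0, 1, 0, 5/21, 2/21)
     R3 -= -6·R2  ⇒  (0, 0, 0, 25/21, 83/42)
[4] R3 /= 25/21  ⇒  (0, 0, 0, 1, 83/50)
     R0 -= -2/3·R3  ⇒  (1, 0, 0, 0, 97/50)
     R1 -= 5/21·R3  ⇒  (0, 1, 0, 0, -3/10)
     R2 -= -6/7·R3  ⇒  (0, 0, 1, 0, 32/25)

pivot columns: 0, 1, 2, 3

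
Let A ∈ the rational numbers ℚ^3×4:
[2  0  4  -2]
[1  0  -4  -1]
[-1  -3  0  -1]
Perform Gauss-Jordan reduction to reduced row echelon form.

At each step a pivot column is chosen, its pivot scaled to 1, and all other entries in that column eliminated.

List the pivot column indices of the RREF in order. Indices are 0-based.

pivot(0,0)=2: scale R0 → (1, 0, 2, -1)
  clear (1,0): R1 −= (1)R0 → (0, 0, -6, 0)
  clear (2,0): R2 −= (-1)R0 → (0, -3, 2, -2)
pivot(1,1): swap R1↔R2
pivot(1,1)=-3: scale R1 → (0, 1, -2/3, 2/3)
pivot(2,2)=-6: scale R2 → (0, 0, 1, 0)
  clear (0,2): R0 −= (2)R2 → (1, 0, 0, -1)
  clear (1,2): R1 −= (-2/3)R2 → (0, 1, 0, 2/3)

pivot columns: 0, 1, 2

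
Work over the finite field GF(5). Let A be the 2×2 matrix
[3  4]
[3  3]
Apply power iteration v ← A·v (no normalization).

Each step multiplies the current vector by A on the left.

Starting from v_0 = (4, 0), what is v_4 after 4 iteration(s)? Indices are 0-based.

v_4 = (2, 4)

v_0 = (4, 0).
v_1 = A·v_0 = (2, 2).
v_2 = A·v_1 = (4, 2).
v_3 = A·v_2 = (0, 3).
v_4 = A·v_3 = (2, 4).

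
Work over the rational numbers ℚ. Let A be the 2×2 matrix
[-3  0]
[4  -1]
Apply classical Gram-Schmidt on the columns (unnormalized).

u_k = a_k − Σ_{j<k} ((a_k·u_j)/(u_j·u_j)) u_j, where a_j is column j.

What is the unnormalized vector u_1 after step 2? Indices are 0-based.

u_1 = (-12/25, -9/25)

Step 1: u_0 = a_0 = (-3, 4).
Step 2: u_1 = a_1 − (-4/25)·u_0 = (-12/25, -9/25).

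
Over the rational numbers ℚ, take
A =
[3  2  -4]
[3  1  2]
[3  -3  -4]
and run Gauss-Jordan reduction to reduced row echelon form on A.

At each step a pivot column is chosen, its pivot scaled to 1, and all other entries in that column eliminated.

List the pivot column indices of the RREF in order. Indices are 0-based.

pivot(0,0)=3: scale R0 → (1, 2/3, -4/3)
  clear (1,0): R1 −= (3)R0 → (0, -1, 6)
  clear (2,0): R2 −= (3)R0 → (0, -5, 0)
pivot(1,1)=-1: scale R1 → (0, 1, -6)
  clear (0,1): R0 −= (2/3)R1 → (1, 0, 8/3)
  clear (2,1): R2 −= (-5)R1 → (0, 0, -30)
pivot(2,2)=-30: scale R2 → (0, 0, 1)
  clear (0,2): R0 −= (8/3)R2 → (1, 0, 0)
  clear (1,2): R1 −= (-6)R2 → (0, 1, 0)

pivot columns: 0, 1, 2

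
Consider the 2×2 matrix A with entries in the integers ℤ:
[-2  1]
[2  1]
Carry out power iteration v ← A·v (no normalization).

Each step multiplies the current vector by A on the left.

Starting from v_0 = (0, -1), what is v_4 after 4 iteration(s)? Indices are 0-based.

v_4 = (9, -11)

v_0 = (0, -1).
v_1 = A·v_0 = (-1, -1).
v_2 = A·v_1 = (1, -3).
v_3 = A·v_2 = (-5, -1).
v_4 = A·v_3 = (9, -11).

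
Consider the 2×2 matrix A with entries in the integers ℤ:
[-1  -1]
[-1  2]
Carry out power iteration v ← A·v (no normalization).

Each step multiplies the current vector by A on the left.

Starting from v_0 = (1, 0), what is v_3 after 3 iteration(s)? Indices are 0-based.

v_3 = (-1, -4)

v_0 = (1, 0).
v_1 = A·v_0 = (-1, -1).
v_2 = A·v_1 = (2, -1).
v_3 = A·v_2 = (-1, -4).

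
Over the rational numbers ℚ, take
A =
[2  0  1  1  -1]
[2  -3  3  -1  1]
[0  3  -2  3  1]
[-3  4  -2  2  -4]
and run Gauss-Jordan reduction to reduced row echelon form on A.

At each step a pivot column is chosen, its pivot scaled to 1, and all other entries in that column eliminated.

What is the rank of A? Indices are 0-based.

step 1: normalize row 0 (÷2) = (1, 0, 1/2, 1/2, -1/2)
  row 1: subtract 2×row0 = (0, -3, 2, -2, 2)
  row 3: subtract -3×row0 = (0, 4, -1/2, 7/2, -11/2)
step 2: normalize row 1 (÷-3) = (0, 1, -2/3, 2/3, -2/3)
  row 2: subtract 3×row1 = (0, 0, 0, 1, 3)
  row 3: subtract 4×row1 = (0, 0, 13/6, 5/6, -17/6)
step 3: exchange rows 2,3
step 3: normalize row 2 (÷13/6) = (0, 0, 1, 5/13, -17/13)
  row 0: subtract 1/2×row2 = (1, 0, 0, 4/13, 2/13)
  row 1: subtract -2/3×row2 = (0, 1, 0, 12/13, -20/13)
step 4: normalize row 3 (÷1) = (0, 0, 0, 1, 3)
  row 0: subtract 4/13×row3 = (1, 0, 0, 0, -10/13)
  row 1: subtract 12/13×row3 = (0, 1, 0, 0, -56/13)
  row 2: subtract 5/13×row3 = (0, 0, 1, 0, -32/13)

rank = 4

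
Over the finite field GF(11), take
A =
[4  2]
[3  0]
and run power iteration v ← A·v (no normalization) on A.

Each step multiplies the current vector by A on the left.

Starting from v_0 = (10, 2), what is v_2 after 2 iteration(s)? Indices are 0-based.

v_0 = (10, 2).
v_1 = A·v_0 = (0, 8).
v_2 = A·v_1 = (5, 0).

v_2 = (5, 0)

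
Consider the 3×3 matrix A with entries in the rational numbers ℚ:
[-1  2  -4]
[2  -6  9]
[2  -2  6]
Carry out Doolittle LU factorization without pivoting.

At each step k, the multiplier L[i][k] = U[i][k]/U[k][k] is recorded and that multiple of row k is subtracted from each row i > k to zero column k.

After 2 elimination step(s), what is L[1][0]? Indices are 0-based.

Step 1: pivot at (0,0) is -1.
  row1 ← row1 − (-2)·row0  ⇒  L[1][0]=-2, U row1=(0, -2, 1)
  row2 ← row2 − (-2)·row0  ⇒  L[2][0]=-2, U row2=(0, 2, -2)
Step 2: pivot at (1,1) is -2.
  row2 ← row2 − (-1)·row1  ⇒  L[2][1]=-1, U row2=(0, 0, -1)

L[1][0] = -2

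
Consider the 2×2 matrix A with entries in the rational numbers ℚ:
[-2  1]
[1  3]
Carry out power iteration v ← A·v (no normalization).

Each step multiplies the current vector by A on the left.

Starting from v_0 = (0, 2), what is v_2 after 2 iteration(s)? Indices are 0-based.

v_0 = (0, 2).
v_1 = A·v_0 = (2, 6).
v_2 = A·v_1 = (2, 20).

v_2 = (2, 20)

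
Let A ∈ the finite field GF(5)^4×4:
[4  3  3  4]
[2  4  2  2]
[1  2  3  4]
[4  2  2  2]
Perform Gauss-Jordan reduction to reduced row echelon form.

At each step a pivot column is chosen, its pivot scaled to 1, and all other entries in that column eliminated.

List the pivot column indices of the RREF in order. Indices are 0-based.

pivot columns: 0, 1, 2, 3

pivot(0,0)=4: scale R0 → (1, 2, 2, 1)
  clear (1,0): R1 −= (2)R0 → (0, 0, 3, 0)
  clear (2,0): R2 −= (1)R0 → (0, 0, 1, 3)
  clear (3,0): R3 −= (4)R0 → (0, 4, 4, 3)
pivot(1,1): swap R1↔R3
pivot(1,1)=4: scale R1 → (0, 1, 1, 2)
  clear (0,1): R0 −= (2)R1 → (1, 0, 0, 2)
pivot(2,2)=1: scale R2 → (0, 0, 1, 3)
  clear (1,2): R1 −= (1)R2 → (0, 1, 0, 4)
  clear (3,2): R3 −= (3)R2 → (0, 0, 0, 1)
pivot(3,3)=1: scale R3 → (0, 0, 0, 1)
  clear (0,3): R0 −= (2)R3 → (1, 0, 0, 0)
  clear (1,3): R1 −= (4)R3 → (0, 1, 0, 0)
  clear (2,3): R2 −= (3)R3 → (0, 0, 1, 0)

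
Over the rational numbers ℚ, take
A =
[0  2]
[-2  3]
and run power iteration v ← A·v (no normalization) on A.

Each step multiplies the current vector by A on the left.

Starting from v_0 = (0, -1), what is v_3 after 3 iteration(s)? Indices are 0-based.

v_0 = (0, -1).
v_1 = A·v_0 = (-2, -3).
v_2 = A·v_1 = (-6, -5).
v_3 = A·v_2 = (-10, -3).

v_3 = (-10, -3)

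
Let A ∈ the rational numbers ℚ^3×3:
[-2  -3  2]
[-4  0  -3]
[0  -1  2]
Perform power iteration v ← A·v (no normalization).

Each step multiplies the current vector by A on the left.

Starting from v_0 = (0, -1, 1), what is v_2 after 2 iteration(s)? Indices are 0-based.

v_2 = (5, -29, 9)

v_0 = (0, -1, 1).
v_1 = A·v_0 = (5, -3, 3).
v_2 = A·v_1 = (5, -29, 9).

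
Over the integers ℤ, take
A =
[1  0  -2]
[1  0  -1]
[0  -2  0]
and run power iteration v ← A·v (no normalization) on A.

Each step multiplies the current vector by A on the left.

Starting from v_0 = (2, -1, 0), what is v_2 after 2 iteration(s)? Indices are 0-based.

v_0 = (2, -1, 0).
v_1 = A·v_0 = (2, 2, 2).
v_2 = A·v_1 = (-2, 0, -4).

v_2 = (-2, 0, -4)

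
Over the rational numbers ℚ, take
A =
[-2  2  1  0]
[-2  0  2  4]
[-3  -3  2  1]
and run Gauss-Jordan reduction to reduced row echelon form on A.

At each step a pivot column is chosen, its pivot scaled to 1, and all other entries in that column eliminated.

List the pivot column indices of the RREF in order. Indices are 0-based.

step 1: normalize row 0 (÷-2) = (1, -1, -1/2, 0)
  row 1: subtract -2×row0 = (0, -2, 1, 4)
  row 2: subtract -3×row0 = (0, -6, 1/2, 1)
step 2: normalize row 1 (÷-2) = (0, 1, -1/2, -2)
  row 0: subtract -1×row1 = (1, 0, -1, -2)
  row 2: subtract -6×row1 = (0, 0, -5/2, -11)
step 3: normalize row 2 (÷-5/2) = (0, 0, 1, 22/5)
  row 0: subtract -1×row2 = (1, 0, 0, 12/5)
  row 1: subtract -1/2×row2 = (0, 1, 0, 1/5)

pivot columns: 0, 1, 2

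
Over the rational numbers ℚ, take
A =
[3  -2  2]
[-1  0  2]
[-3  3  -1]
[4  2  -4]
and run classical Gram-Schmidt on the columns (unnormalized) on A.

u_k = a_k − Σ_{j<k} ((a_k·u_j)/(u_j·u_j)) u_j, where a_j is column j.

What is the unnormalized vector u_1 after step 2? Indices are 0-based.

u_1 = (-7/5, -1/5, 12/5, 14/5)

Step 1: u_0 = a_0 = (3, -1, -3, 4).
Step 2: u_1 = a_1 − (-1/5)·u_0 = (-7/5, -1/5, 12/5, 14/5).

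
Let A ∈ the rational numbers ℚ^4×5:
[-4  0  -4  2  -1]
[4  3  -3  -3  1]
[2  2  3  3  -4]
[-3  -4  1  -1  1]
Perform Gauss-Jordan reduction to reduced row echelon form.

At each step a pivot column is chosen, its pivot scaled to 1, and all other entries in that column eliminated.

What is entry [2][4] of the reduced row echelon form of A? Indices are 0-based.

M[2][4] = 109/38

[1] R0 /= -4  ⇒  (1, 0, 1, -1/2, 1/4)
     R1 -= 4·R0  ⇒  (0, 3, -7, -1, 0)
     R2 -= 2·R0  ⇒  (0, 2, 1, 4, -9/2)
     R3 -= -3·R0  ⇒  (0, -4, 4, -5/2, 7/4)
[2] R1 /= 3  ⇒  (0, 1, -7/3, -1/3, 0)
     R2 -= 2·R1  ⇒  (0, 0, 17/3, 14/3, -9/2)
     R3 -= -4·R1  ⇒  (0, 0, -16/3, -23/6, 7/4)
[3] R2 /= 17/3  ⇒  (0, 0, 1, 14/17, -27/34)
     R0 -= 1·R2  ⇒  (1, 0, 0, -45/34, 71/68)
     R1 -= -7/3·R2  ⇒  (0, 1, 0, 27/17, -63/34)
     R3 -= -16/3·R2  ⇒  (0, 0, 0, 19/34, -169/68)
[4] R3 /= 19/34  ⇒  (0, 0, 0, 1, -169/38)
     R0 -= -45/34·R3  ⇒  (1, 0, 0, 0, -92/19)
     R1 -= 27/17·R3  ⇒  (0, 1, 0, 0, 99/19)
     R2 -= 14/17·R3  ⇒  (0, 0, 1, 0, 109/38)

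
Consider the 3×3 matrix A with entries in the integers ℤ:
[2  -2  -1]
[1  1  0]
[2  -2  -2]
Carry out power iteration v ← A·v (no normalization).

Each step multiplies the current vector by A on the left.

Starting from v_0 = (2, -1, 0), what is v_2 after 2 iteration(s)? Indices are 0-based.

v_2 = (4, 7, -2)

v_0 = (2, -1, 0).
v_1 = A·v_0 = (6, 1, 6).
v_2 = A·v_1 = (4, 7, -2).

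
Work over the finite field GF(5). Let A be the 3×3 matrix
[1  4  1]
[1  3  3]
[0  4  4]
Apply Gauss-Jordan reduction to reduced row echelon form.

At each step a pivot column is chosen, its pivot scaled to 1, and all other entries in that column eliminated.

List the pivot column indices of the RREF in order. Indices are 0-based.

step 1: normalize row 0 (÷1) = (1, 4, 1)
  row 1: subtract 1×row0 = (0, 4, 2)
step 2: normalize row 1 (÷4) = (0, 1, 3)
  row 0: subtract 4×row1 = (1, 0, 4)
  row 2: subtract 4×row1 = (0, 0, 2)
step 3: normalize row 2 (÷2) = (0, 0, 1)
  row 0: subtract 4×row2 = (1, 0, 0)
  row 1: subtract 3×row2 = (0, 1, 0)

pivot columns: 0, 1, 2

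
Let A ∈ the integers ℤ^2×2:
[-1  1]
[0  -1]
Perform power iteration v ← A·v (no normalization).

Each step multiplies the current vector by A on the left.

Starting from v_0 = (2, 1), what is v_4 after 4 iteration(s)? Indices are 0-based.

v_0 = (2, 1).
v_1 = A·v_0 = (-1, -1).
v_2 = A·v_1 = (0, 1).
v_3 = A·v_2 = (1, -1).
v_4 = A·v_3 = (-2, 1).

v_4 = (-2, 1)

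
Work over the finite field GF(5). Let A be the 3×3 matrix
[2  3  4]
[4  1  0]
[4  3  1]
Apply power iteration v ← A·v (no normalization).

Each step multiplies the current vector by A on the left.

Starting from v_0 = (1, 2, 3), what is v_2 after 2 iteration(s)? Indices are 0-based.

v_0 = (1, 2, 3).
v_1 = A·v_0 = (0, 1, 3).
v_2 = A·v_1 = (0, 1, 1).

v_2 = (0, 1, 1)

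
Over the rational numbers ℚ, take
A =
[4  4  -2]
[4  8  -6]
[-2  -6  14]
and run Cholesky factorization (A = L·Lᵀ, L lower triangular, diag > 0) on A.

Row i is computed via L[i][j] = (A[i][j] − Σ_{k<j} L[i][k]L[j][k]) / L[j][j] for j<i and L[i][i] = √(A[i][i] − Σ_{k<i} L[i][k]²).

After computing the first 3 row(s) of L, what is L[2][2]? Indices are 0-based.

L[2][2] = 3

Step 1: L[0][0] = √(4) = 2.
  L[1][0] = (4) / L[0][0] = 2.
Step 2: L[1][1] = √(4) = 2.
  L[2][0] = (-2) / L[0][0] = -1.
  L[2][1] = (-4) / L[1][1] = -2.
Step 3: L[2][2] = √(9) = 3.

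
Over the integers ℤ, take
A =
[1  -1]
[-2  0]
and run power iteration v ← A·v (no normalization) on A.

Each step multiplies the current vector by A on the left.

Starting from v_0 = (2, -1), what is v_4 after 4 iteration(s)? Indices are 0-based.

v_4 = (27, -26)

v_0 = (2, -1).
v_1 = A·v_0 = (3, -4).
v_2 = A·v_1 = (7, -6).
v_3 = A·v_2 = (13, -14).
v_4 = A·v_3 = (27, -26).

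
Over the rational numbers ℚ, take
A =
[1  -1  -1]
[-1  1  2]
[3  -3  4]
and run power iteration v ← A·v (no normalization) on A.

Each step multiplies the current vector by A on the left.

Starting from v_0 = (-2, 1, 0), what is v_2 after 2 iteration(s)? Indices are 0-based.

v_0 = (-2, 1, 0).
v_1 = A·v_0 = (-3, 3, -9).
v_2 = A·v_1 = (3, -12, -54).

v_2 = (3, -12, -54)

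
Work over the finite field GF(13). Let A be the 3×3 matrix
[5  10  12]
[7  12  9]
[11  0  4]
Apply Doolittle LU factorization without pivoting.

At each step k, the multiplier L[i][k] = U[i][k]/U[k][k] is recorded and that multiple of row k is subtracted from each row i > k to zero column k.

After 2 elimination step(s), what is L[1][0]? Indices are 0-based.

L[1][0] = 4

k=0: U[0][0]=5
  eliminate (1,0): mult=4, new row 1: (0, 11, 0); set L[1][0]=4
  eliminate (2,0): mult=10, new row 2: (0, 4, 1); set L[2][0]=10
k=1: U[1][1]=11
  eliminate (2,1): mult=11, new row 2: (0, 0, 1); set L[2][1]=11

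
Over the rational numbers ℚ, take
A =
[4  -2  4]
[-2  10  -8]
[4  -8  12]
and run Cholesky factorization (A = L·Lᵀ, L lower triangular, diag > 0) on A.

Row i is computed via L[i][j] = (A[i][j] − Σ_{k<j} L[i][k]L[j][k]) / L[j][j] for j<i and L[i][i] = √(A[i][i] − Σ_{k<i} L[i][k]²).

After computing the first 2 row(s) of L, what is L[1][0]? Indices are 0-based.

Step 1: L[0][0] = √(4) = 2.
  L[1][0] = (-2) / L[0][0] = -1.
Step 2: L[1][1] = √(9) = 3.

L[1][0] = -1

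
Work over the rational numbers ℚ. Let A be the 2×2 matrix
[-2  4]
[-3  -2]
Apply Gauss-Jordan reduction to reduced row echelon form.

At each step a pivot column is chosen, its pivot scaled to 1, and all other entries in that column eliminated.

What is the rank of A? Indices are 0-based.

step 1: normalize row 0 (÷-2) = (1, -2)
  row 1: subtract -3×row0 = (0, -8)
step 2: normalize row 1 (÷-8) = (0, 1)
  row 0: subtract -2×row1 = (1, 0)

rank = 2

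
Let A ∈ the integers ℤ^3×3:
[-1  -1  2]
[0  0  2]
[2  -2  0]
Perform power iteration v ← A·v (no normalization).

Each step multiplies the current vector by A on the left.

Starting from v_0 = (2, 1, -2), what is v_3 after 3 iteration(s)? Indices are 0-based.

v_3 = (-31, -12, 22)

v_0 = (2, 1, -2).
v_1 = A·v_0 = (-7, -4, 2).
v_2 = A·v_1 = (15, 4, -6).
v_3 = A·v_2 = (-31, -12, 22).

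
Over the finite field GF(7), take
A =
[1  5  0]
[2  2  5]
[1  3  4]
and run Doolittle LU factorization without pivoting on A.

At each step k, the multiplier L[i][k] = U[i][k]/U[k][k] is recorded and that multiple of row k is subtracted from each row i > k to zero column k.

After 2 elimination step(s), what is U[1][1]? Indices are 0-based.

U[1][1] = 6

Step 1: pivot at (0,0) is 1.
  row1 ← row1 − (2)·row0  ⇒  L[1][0]=2, U row1=(0, 6, 5)
  row2 ← row2 − (1)·row0  ⇒  L[2][0]=1, U row2=(0, 5, 4)
Step 2: pivot at (1,1) is 6.
  row2 ← row2 − (2)·row1  ⇒  L[2][1]=2, U row2=(0, 0, 1)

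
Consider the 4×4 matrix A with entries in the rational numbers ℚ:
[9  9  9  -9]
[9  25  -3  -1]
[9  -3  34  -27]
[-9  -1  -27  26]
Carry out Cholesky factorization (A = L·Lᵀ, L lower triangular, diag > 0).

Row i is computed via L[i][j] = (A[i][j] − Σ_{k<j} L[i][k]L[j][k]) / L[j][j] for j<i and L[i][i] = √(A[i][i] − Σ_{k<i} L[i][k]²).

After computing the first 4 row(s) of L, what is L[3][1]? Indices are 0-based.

Step 1: L[0][0] = √(9) = 3.
  L[1][0] = (9) / L[0][0] = 3.
Step 2: L[1][1] = √(16) = 4.
  L[2][0] = (9) / L[0][0] = 3.
  L[2][1] = (-12) / L[1][1] = -3.
Step 3: L[2][2] = √(16) = 4.
  L[3][0] = (-9) / L[0][0] = -3.
  L[3][1] = (8) / L[1][1] = 2.
  L[3][2] = (-12) / L[2][2] = -3.
Step 4: L[3][3] = √(4) = 2.

L[3][1] = 2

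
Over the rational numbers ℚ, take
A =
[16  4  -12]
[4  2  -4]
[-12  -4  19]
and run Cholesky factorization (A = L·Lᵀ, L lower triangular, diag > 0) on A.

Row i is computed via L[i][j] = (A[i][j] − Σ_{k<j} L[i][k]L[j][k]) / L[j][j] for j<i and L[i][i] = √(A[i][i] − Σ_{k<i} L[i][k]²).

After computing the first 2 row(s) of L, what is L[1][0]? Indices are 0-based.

Step 1: L[0][0] = √(16) = 4.
  L[1][0] = (4) / L[0][0] = 1.
Step 2: L[1][1] = √(1) = 1.

L[1][0] = 1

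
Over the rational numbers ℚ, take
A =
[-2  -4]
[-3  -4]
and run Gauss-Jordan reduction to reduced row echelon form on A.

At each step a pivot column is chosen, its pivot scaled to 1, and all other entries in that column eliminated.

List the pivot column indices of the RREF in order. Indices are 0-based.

pivot columns: 0, 1

pivot(0,0)=-2: scale R0 → (1, 2)
  clear (1,0): R1 −= (-3)R0 → (0, 2)
pivot(1,1)=2: scale R1 → (0, 1)
  clear (0,1): R0 −= (2)R1 → (1, 0)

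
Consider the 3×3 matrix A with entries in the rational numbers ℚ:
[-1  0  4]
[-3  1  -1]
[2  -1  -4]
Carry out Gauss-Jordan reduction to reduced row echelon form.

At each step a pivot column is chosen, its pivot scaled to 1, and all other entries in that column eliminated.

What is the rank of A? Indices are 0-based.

step 1: normalize row 0 (÷-1) = (1, 0, -4)
  row 1: subtract -3×row0 = (0, 1, -13)
  row 2: subtract 2×row0 = (0, -1, 4)
step 2: normalize row 1 (÷1) = (0, 1, -13)
  row 2: subtract -1×row1 = (0, 0, -9)
step 3: normalize row 2 (÷-9) = (0, 0, 1)
  row 0: subtract -4×row2 = (1, 0, 0)
  row 1: subtract -13×row2 = (0, 1, 0)

rank = 3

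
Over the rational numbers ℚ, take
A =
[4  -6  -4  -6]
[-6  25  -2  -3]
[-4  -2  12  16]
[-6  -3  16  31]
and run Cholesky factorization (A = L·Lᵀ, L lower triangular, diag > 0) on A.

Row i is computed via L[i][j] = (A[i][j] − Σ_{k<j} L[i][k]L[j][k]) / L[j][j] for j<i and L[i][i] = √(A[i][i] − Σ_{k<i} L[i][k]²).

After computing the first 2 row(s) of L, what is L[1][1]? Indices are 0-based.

Step 1: L[0][0] = √(4) = 2.
  L[1][0] = (-6) / L[0][0] = -3.
Step 2: L[1][1] = √(16) = 4.

L[1][1] = 4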